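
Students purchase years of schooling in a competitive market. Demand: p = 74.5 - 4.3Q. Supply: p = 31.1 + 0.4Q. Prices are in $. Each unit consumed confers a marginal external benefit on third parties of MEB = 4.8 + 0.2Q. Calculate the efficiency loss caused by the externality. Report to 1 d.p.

Market equilibrium (private): 31.1 + 0.4Q = 74.5 - 4.3Q → Q_m = 9.2340.
Social marginal benefit = demand + MEB = 79.3 - 4.1Q.
Set SMB = MC: 79.3 - 4.1Q = 31.1 + 0.4Q → Q* = 10.7111.
Between Q* and Q_m the wedge SMB − MC runs linearly from 0 to MEB(Q_m), so the loss is a triangle.
DWL = ½ × 1.4771 × 6.6468 = 4.9090.

DWL = $4.9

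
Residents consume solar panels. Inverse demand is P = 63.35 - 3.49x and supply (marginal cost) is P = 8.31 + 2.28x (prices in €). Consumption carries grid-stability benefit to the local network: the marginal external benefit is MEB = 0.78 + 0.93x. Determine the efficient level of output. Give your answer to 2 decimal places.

x* = 11.53

Social marginal benefit = demand + MEB = 64.13 - 2.56x.
Set SMB = MC: 64.13 - 2.56x = 8.31 + 2.28x → x* = 11.5331.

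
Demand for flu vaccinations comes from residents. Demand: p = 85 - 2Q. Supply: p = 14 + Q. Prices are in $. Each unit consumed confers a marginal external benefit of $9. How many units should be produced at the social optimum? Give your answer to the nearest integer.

Q* = 27

Social marginal benefit = demand + MEB = 94 - 2Q.
Set SMB = MC: 94 - 2Q = 14 + Q → Q* = 26.6667.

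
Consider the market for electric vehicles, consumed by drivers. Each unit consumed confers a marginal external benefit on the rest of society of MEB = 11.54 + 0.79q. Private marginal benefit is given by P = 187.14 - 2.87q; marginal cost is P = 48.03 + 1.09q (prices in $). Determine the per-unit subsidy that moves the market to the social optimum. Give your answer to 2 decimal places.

subsidy = $49.08 per unit

Social marginal benefit = demand + MEB = 198.68 - 2.08q.
Set SMB = MC: 198.68 - 2.08q = 48.03 + 1.09q → q* = 47.5237.
The Pigouvian subsidy equals MEB at q*: 11.54 + 0.79×47.5237 = 49.0837.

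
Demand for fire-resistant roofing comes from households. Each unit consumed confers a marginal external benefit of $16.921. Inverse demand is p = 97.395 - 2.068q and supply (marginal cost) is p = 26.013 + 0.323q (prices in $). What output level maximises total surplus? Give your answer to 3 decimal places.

Social marginal benefit = demand + MEB = 114.316 - 2.068q.
Set SMB = MC: 114.316 - 2.068q = 26.013 + 0.323q → q* = 36.9314.

q* = 36.931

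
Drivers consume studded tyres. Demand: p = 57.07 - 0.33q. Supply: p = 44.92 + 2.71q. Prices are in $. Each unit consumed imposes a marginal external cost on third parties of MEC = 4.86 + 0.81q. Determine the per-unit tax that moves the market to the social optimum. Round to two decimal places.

tax = $6.39 per unit

Social marginal benefit = demand − MEC = 52.21 - 1.14q.
Set SMB = MC: 52.21 - 1.14q = 44.92 + 2.71q → q* = 1.8935.
The Pigouvian tax equals MEC at q*: 4.86 + 0.81×1.8935 = 6.3937.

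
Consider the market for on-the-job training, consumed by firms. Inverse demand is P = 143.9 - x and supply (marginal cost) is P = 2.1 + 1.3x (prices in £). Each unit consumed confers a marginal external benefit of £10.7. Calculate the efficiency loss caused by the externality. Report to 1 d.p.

Market equilibrium (private): 2.1 + 1.3x = 143.9 - x → x_m = 61.6522.
Social marginal benefit = demand + MEB = 154.6 - x.
Set SMB = MC: 154.6 - x = 2.1 + 1.3x → x* = 66.3043.
Between x* and x_m the wedge SMB − MC runs linearly from 0 to MEB(x_m), so the loss is a triangle.
DWL = ½ × 4.6521 × 10.7000 = 24.8887.

DWL = £24.9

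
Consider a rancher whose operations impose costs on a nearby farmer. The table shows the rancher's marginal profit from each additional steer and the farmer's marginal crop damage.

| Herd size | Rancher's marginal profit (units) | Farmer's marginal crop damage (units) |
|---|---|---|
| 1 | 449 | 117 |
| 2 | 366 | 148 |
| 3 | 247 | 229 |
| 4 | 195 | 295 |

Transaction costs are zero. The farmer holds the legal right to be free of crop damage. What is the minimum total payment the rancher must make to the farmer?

Efficient level: marginal profit ≥ marginal crop damage through level 3, so k* = 3.
With the farmer holding the right, the rancher must at least compensate total damage at k*: 117 + 148 + 229 = 494.

494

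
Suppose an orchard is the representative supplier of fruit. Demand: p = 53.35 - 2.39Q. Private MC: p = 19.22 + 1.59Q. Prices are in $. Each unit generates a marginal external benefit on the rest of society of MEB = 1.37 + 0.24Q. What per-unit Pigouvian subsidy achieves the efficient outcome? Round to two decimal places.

Social marginal cost = private MC − MEB = 17.85 + 1.35Q.
Set SMC = demand: 17.85 + 1.35Q = 53.35 - 2.39Q → Q* = 9.4920.
The Pigouvian subsidy equals MEB at Q*: 1.37 + 0.24×9.4920 = 3.6481.

subsidy = $3.65 per unit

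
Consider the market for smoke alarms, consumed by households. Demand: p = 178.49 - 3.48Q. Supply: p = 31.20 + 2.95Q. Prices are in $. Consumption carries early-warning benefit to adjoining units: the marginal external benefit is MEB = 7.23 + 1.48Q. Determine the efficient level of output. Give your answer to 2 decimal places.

Q* = 31.22

Social marginal benefit = demand + MEB = 185.72 - 2.00Q.
Set SMB = MC: 185.72 - 2.00Q = 31.20 + 2.95Q → Q* = 31.2162.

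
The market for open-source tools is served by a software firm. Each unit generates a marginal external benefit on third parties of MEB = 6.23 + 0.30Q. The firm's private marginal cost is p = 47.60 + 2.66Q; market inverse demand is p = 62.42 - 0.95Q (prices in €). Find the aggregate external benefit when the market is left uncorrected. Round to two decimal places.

Market equilibrium (private): 47.60 + 2.66Q = 62.42 - 0.95Q → Q_m = 4.1053.
Total external benefit = ∫₀^{Q_m} (6.23 + 0.30Q) dQ = 6.23×4.1053 + ½×0.30×4.1053² = 28.1040.

€28.10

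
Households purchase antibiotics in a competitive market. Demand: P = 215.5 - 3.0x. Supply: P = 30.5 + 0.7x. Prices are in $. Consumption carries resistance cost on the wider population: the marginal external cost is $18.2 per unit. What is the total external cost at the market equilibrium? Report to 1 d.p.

$910.0

Market equilibrium (private): 30.5 + 0.7x = 215.5 - 3.0x → x_m = 50.0000.
Total external cost = MEC × x_m = 18.2 × 50.0000 = 910.0000.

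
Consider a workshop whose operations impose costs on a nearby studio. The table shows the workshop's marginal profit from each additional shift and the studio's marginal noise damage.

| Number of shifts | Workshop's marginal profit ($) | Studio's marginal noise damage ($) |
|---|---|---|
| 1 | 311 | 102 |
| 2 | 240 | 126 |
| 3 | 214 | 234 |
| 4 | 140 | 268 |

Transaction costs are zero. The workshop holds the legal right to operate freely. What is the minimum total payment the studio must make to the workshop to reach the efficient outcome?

Left alone the workshop would choose level 4 (marginal profit stays positive).
Efficient level: k* = 2 (marginal profit ≥ marginal noise damage through 2).
The studio must at least cover the workshop's forgone profit from cutting 4→2: 214 + 140 = 354.

$354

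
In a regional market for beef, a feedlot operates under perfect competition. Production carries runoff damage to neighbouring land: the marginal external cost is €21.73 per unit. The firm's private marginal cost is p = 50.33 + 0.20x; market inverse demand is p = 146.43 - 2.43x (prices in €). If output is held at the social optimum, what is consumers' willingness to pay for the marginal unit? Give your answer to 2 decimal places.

P = €77.72

Social marginal cost = private MC + MEC = 72.06 + 0.20x.
Set SMC = demand: 72.06 + 0.20x = 146.43 - 2.43x → x* = 28.2776.
Consumer price on the demand curve at x*: 146.43 − 2.43×28.2776 = 77.7154.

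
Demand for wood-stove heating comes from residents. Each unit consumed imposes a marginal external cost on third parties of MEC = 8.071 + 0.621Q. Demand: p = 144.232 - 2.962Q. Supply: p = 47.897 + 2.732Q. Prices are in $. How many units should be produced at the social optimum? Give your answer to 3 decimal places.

Social marginal benefit = demand − MEC = 136.161 - 3.583Q.
Set SMB = MC: 136.161 - 3.583Q = 47.897 + 2.732Q → Q* = 13.9769.

Q* = 13.977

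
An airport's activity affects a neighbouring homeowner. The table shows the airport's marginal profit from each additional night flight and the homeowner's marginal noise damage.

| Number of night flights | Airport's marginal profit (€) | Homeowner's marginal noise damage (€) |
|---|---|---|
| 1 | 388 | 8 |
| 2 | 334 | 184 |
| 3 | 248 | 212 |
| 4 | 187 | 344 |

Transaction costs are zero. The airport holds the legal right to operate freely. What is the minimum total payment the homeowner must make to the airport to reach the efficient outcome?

€187

Left alone the airport would choose level 4 (marginal profit stays positive).
Efficient level: k* = 3 (marginal profit ≥ marginal noise damage through 3).
The homeowner must at least cover the airport's forgone profit from cutting 4→3: 187 = 187.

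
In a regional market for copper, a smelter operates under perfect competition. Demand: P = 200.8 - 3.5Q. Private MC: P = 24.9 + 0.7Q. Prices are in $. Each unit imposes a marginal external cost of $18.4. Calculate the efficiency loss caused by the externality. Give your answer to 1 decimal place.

DWL = $40.3

Market equilibrium (private): 24.9 + 0.7Q = 200.8 - 3.5Q → Q_m = 41.8810.
Social marginal cost = private MC + MEC = 43.3 + 0.7Q.
Set SMC = demand: 43.3 + 0.7Q = 200.8 - 3.5Q → Q* = 37.5000.
Between Q* and Q_m the wedge SMC − demand runs linearly from 0 to MEC(Q_m), so the loss is a triangle.
DWL = ½ × 4.3810 × 18.4000 = 40.3052.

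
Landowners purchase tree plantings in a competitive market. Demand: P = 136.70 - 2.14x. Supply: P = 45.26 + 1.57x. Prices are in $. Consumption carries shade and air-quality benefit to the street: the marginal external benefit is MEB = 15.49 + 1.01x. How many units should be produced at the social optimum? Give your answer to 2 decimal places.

Social marginal benefit = demand + MEB = 152.19 - 1.13x.
Set SMB = MC: 152.19 - 1.13x = 45.26 + 1.57x → x* = 39.6037.

x* = 39.60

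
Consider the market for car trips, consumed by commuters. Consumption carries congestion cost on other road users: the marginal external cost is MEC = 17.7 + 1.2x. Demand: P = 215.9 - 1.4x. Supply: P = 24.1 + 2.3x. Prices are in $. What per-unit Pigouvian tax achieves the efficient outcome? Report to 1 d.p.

Social marginal benefit = demand − MEC = 198.2 - 2.6x.
Set SMB = MC: 198.2 - 2.6x = 24.1 + 2.3x → x* = 35.5306.
The Pigouvian tax equals MEC at x*: 17.7 + 1.2×35.5306 = 60.3367.

tax = $60.3 per unit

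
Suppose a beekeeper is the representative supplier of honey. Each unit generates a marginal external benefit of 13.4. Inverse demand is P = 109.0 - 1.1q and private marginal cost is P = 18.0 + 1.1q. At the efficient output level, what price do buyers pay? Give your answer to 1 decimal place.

P = 56.8

Social marginal cost = private MC − MEB = 4.6 + 1.1q.
Set SMC = demand: 4.6 + 1.1q = 109.0 - 1.1q → q* = 47.4545.
Consumer price on the demand curve at q*: 109.0 − 1.1×47.4545 = 56.8001.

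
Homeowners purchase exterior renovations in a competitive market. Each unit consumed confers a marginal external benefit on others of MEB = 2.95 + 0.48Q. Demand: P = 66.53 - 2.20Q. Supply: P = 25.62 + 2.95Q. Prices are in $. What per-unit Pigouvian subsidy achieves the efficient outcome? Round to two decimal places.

Social marginal benefit = demand + MEB = 69.48 - 1.72Q.
Set SMB = MC: 69.48 - 1.72Q = 25.62 + 2.95Q → Q* = 9.3919.
The Pigouvian subsidy equals MEB at Q*: 2.95 + 0.48×9.3919 = 7.4581.

subsidy = $7.46 per unit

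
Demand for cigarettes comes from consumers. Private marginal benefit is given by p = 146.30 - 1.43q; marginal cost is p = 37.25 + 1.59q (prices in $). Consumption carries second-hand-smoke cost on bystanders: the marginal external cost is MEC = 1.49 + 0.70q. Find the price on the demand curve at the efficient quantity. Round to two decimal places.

Social marginal benefit = demand − MEC = 144.81 - 2.13q.
Set SMB = MC: 144.81 - 2.13q = 37.25 + 1.59q → q* = 28.9140.
Consumer price on the demand curve at q*: 146.30 − 1.43×28.9140 = 104.9530.

P = $104.95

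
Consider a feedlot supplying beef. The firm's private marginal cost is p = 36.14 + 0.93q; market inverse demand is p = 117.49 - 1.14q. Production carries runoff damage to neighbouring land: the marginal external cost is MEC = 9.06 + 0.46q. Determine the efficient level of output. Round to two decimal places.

Social marginal cost = private MC + MEC = 45.20 + 1.39q.
Set SMC = demand: 45.20 + 1.39q = 117.49 - 1.14q → q* = 28.5731.

q* = 28.57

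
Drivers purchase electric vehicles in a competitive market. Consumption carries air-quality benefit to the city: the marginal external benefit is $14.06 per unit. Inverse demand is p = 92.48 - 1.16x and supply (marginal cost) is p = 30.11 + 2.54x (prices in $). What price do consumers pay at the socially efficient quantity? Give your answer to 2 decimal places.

Social marginal benefit = demand + MEB = 106.54 - 1.16x.
Set SMB = MC: 106.54 - 1.16x = 30.11 + 2.54x → x* = 20.6568.
Consumer price on the demand curve at x*: 92.48 − 1.16×20.6568 = 68.5181.

P = $68.52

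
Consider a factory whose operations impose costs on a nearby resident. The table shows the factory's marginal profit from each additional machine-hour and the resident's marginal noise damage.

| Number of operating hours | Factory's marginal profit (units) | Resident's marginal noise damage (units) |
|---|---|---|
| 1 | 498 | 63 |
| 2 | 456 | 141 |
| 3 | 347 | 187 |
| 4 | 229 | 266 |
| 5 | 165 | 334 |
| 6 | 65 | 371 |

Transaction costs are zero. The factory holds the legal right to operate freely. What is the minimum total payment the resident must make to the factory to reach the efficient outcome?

459

Left alone the factory would choose level 6 (marginal profit stays positive).
Efficient level: k* = 3 (marginal profit ≥ marginal noise damage through 3).
The resident must at least cover the factory's forgone profit from cutting 6→3: 229 + 165 + 65 = 459.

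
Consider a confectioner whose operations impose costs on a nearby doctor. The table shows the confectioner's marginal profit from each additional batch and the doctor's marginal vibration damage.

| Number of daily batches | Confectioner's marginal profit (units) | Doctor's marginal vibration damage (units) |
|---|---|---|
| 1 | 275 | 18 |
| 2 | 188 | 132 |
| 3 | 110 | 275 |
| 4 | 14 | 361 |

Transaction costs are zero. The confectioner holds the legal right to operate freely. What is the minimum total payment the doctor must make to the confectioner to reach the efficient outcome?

124

Left alone the confectioner would choose level 4 (marginal profit stays positive).
Efficient level: k* = 2 (marginal profit ≥ marginal vibration damage through 2).
The doctor must at least cover the confectioner's forgone profit from cutting 4→2: 110 + 14 = 124.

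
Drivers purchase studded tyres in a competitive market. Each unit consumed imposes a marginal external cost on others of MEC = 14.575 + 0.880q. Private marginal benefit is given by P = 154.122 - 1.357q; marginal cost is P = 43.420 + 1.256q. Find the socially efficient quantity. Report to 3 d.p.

Social marginal benefit = demand − MEC = 139.547 - 2.237q.
Set SMB = MC: 139.547 - 2.237q = 43.420 + 1.256q → q* = 27.5199.

q* = 27.520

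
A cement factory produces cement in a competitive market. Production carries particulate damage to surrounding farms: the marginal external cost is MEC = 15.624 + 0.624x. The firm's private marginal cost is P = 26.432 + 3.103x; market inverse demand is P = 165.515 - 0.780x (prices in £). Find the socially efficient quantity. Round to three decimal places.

Social marginal cost = private MC + MEC = 42.056 + 3.727x.
Set SMC = demand: 42.056 + 3.727x = 165.515 - 0.780x → x* = 27.3927.

x* = 27.393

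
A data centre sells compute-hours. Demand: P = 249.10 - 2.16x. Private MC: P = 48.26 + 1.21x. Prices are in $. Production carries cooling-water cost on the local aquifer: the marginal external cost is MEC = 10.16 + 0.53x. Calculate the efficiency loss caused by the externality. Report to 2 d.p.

Market equilibrium (private): 48.26 + 1.21x = 249.10 - 2.16x → x_m = 59.5964.
Social marginal cost = private MC + MEC = 58.42 + 1.74x.
Set SMC = demand: 58.42 + 1.74x = 249.10 - 2.16x → x* = 48.8923.
The welfare-loss triangle has base |x_m − x*| and height MEC(x_m) (the vertical gap between SMC and demand is zero at x* and MEC at x_m).
DWL = ½ × 10.7041 × 41.7461 = 223.4272.

DWL = $223.43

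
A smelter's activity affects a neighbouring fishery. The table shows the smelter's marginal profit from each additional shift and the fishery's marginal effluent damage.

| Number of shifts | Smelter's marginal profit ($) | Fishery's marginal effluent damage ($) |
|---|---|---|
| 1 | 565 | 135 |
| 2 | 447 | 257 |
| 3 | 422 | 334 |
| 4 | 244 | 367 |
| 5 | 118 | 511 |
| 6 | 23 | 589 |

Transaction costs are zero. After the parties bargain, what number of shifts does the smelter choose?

Bargaining reaches the level where marginal profit last exceeds marginal effluent damage.
That holds through level 3 (422 ≥ 334) but not at 4 (244 < 367).

3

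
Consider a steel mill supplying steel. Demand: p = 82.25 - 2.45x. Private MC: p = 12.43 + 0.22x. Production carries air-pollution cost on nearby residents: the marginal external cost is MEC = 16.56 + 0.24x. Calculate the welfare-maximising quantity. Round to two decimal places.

x* = 18.30

Social marginal cost = private MC + MEC = 28.99 + 0.46x.
Set SMC = demand: 28.99 + 0.46x = 82.25 - 2.45x → x* = 18.3024.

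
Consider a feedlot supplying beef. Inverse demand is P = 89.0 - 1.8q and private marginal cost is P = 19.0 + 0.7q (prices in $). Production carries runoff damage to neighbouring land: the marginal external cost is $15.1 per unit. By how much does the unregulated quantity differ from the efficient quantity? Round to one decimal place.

Market equilibrium (private): 19.0 + 0.7q = 89.0 - 1.8q → q_m = 28.0000.
Social marginal cost = private MC + MEC = 34.1 + 0.7q.
Set SMC = demand: 34.1 + 0.7q = 89.0 - 1.8q → q* = 21.9600.
Gap = |28.0000 − 21.9600| = 6.0400.

6.0 units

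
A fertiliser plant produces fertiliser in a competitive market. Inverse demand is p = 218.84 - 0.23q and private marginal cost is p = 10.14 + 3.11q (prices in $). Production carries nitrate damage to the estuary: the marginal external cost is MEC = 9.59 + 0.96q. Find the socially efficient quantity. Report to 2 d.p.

q* = 46.30

Social marginal cost = private MC + MEC = 19.73 + 4.07q.
Set SMC = demand: 19.73 + 4.07q = 218.84 - 0.23q → q* = 46.3047.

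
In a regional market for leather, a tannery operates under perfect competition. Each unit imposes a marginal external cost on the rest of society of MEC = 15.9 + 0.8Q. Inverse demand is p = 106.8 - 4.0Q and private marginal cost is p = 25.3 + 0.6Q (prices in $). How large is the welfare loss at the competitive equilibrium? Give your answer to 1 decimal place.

DWL = $83.7

Market equilibrium (private): 25.3 + 0.6Q = 106.8 - 4.0Q → Q_m = 17.7174.
Social marginal cost = private MC + MEC = 41.2 + 1.4Q.
Set SMC = demand: 41.2 + 1.4Q = 106.8 - 4.0Q → Q* = 12.1481.
Height of the DWL triangle at Q_m is SMC(Q_m) − demand(Q_m) = MEC(Q_m) = 30.0739.
DWL = ½ × 5.5693 × 30.0739 = 83.7453.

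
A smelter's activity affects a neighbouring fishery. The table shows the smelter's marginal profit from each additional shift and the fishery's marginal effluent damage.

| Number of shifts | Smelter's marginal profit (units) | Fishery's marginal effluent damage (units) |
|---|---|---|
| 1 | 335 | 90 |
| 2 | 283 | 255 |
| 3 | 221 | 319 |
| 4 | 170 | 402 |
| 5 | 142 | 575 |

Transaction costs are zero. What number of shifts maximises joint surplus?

2

Bargaining reaches the level where marginal profit last exceeds marginal effluent damage.
That holds through level 2 (283 ≥ 255) but not at 3 (221 < 319).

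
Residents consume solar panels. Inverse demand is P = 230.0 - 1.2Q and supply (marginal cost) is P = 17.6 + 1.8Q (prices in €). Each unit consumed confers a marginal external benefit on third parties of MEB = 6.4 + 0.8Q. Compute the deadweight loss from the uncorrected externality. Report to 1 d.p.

Market equilibrium (private): 17.6 + 1.8Q = 230.0 - 1.2Q → Q_m = 70.8000.
Social marginal benefit = demand + MEB = 236.4 - 0.4Q.
Set SMB = MC: 236.4 - 0.4Q = 17.6 + 1.8Q → Q* = 99.4545.
Between Q* and Q_m the wedge SMB − MC runs linearly from 0 to MEB(Q_m), so the loss is a triangle.
DWL = ½ × 28.6545 × 63.0400 = 903.1898.

DWL = €903.2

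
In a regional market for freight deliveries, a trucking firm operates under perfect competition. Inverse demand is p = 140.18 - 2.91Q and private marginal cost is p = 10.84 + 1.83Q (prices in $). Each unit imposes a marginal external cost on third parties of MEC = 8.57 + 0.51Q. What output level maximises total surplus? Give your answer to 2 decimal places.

Social marginal cost = private MC + MEC = 19.41 + 2.34Q.
Set SMC = demand: 19.41 + 2.34Q = 140.18 - 2.91Q → Q* = 23.0038.

Q* = 23.00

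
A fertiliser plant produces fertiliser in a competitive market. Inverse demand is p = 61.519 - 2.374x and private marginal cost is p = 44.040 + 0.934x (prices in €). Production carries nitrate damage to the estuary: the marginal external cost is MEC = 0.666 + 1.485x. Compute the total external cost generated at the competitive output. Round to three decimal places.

€24.249

Market equilibrium (private): 44.040 + 0.934x = 61.519 - 2.374x → x_m = 5.2839.
Total external cost = ∫₀^{x_m} (0.666 + 1.485x) dx = 0.666×5.2839 + ½×1.485×5.2839² = 24.2494.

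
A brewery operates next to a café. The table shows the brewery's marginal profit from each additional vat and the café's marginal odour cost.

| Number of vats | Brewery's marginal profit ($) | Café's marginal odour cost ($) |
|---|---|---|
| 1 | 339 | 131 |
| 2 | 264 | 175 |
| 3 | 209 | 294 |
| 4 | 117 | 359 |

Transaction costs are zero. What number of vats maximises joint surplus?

Bargaining reaches the level where marginal profit last exceeds marginal odour cost.
That holds through level 2 (264 ≥ 175) but not at 3 (209 < 294).

2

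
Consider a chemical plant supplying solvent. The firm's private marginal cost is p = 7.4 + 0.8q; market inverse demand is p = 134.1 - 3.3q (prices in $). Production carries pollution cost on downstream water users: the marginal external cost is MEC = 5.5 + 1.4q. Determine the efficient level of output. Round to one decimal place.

q* = 22.0

Social marginal cost = private MC + MEC = 12.9 + 2.2q.
Set SMC = demand: 12.9 + 2.2q = 134.1 - 3.3q → q* = 22.0364.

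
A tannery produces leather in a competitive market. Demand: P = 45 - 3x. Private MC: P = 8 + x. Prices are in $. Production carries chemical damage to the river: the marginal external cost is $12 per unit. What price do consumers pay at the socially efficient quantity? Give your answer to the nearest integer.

Social marginal cost = private MC + MEC = 20 + x.
Set SMC = demand: 20 + x = 45 - 3x → x* = 6.2500.
Consumer price on the demand curve at x*: 45 − 3×6.2500 = 26.2500.

P = $26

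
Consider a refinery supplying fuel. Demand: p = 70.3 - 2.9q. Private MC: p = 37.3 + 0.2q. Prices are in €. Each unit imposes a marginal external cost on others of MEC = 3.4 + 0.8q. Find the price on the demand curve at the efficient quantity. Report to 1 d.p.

P = €48.3

Social marginal cost = private MC + MEC = 40.7 + q.
Set SMC = demand: 40.7 + q = 70.3 - 2.9q → q* = 7.5897.
Consumer price on the demand curve at q*: 70.3 − 2.9×7.5897 = 48.2899.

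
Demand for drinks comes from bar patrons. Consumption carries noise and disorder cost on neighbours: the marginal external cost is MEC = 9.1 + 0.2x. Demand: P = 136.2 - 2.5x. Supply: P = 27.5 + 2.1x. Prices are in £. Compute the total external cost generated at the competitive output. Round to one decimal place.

£270.9

Market equilibrium (private): 27.5 + 2.1x = 136.2 - 2.5x → x_m = 23.6304.
Total external cost = ∫₀^{x_m} (9.1 + 0.2x) dx = 9.1×23.6304 + ½×0.2×23.6304² = 270.8762.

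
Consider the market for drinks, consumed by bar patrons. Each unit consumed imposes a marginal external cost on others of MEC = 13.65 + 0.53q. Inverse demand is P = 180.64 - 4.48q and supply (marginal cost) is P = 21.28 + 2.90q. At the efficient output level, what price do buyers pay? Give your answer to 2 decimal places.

P = 98.11

Social marginal benefit = demand − MEC = 166.99 - 5.01q.
Set SMB = MC: 166.99 - 5.01q = 21.28 + 2.90q → q* = 18.4210.
Consumer price on the demand curve at q*: 180.64 − 4.48×18.4210 = 98.1139.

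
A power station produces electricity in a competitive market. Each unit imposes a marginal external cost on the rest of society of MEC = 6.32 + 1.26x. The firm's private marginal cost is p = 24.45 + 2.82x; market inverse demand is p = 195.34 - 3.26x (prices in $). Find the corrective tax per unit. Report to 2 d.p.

tax = $34.57 per unit

Social marginal cost = private MC + MEC = 30.77 + 4.08x.
Set SMC = demand: 30.77 + 4.08x = 195.34 - 3.26x → x* = 22.4210.
The Pigouvian tax equals MEC at x*: 6.32 + 1.26×22.4210 = 34.5705.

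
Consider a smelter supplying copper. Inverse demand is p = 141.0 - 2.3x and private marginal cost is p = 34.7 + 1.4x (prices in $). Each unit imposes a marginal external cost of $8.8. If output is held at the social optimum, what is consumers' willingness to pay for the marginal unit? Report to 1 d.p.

Social marginal cost = private MC + MEC = 43.5 + 1.4x.
Set SMC = demand: 43.5 + 1.4x = 141.0 - 2.3x → x* = 26.3514.
Consumer price on the demand curve at x*: 141.0 − 2.3×26.3514 = 80.3918.

P = $80.4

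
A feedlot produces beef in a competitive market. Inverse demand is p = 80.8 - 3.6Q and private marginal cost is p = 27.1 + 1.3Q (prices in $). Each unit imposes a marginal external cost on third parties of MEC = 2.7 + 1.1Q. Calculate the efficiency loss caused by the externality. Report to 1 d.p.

DWL = $18.1

Market equilibrium (private): 27.1 + 1.3Q = 80.8 - 3.6Q → Q_m = 10.9592.
Social marginal cost = private MC + MEC = 29.8 + 2.4Q.
Set SMC = demand: 29.8 + 2.4Q = 80.8 - 3.6Q → Q* = 8.5000.
The welfare-loss triangle has base |Q_m − Q*| and height MEC(Q_m) (the vertical gap between SMC and demand is zero at Q* and MEC at Q_m).
DWL = ½ × 2.4592 × 14.7551 = 18.1429.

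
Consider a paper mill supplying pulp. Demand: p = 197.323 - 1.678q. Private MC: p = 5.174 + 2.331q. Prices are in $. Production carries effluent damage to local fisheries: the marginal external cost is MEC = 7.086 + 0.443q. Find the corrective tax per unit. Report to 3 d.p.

Social marginal cost = private MC + MEC = 12.260 + 2.774q.
Set SMC = demand: 12.260 + 2.774q = 197.323 - 1.678q → q* = 41.5685.
The Pigouvian tax equals MEC at q*: 7.086 + 0.443×41.5685 = 25.5008.

tax = $25.501 per unit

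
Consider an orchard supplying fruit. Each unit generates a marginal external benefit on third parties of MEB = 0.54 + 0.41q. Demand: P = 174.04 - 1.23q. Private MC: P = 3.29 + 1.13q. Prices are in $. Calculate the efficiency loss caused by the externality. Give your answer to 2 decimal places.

Market equilibrium (private): 3.29 + 1.13q = 174.04 - 1.23q → q_m = 72.3517.
Social marginal cost = private MC − MEB = 2.75 + 0.72q.
Set SMC = demand: 2.75 + 0.72q = 174.04 - 1.23q → q* = 87.8410.
Between q* and q_m the wedge demand − SMC runs linearly from 0 to MEB(q_m), so the loss is a triangle.
DWL = ½ × 15.4893 × 30.2042 = 233.9210.

DWL = $233.92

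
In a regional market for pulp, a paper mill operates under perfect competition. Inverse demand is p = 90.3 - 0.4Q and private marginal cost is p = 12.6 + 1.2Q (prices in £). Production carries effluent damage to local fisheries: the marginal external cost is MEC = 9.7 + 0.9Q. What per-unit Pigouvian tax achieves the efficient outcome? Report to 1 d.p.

Social marginal cost = private MC + MEC = 22.3 + 2.1Q.
Set SMC = demand: 22.3 + 2.1Q = 90.3 - 0.4Q → Q* = 27.2000.
The Pigouvian tax equals MEC at Q*: 9.7 + 0.9×27.2000 = 34.1800.

tax = £34.2 per unit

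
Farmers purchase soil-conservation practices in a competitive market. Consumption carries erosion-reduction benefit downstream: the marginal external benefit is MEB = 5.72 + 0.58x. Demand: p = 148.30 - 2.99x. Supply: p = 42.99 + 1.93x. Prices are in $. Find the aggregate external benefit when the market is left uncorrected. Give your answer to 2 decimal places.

$255.30

Market equilibrium (private): 42.99 + 1.93x = 148.30 - 2.99x → x_m = 21.4045.
Total external benefit = ∫₀^{x_m} (5.72 + 0.58x) dx = 5.72×21.4045 + ½×0.58×21.4045² = 255.2980.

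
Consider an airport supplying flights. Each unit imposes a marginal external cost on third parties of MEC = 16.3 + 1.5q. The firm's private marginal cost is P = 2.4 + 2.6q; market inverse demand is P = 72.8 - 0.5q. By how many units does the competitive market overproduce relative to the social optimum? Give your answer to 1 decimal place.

10.9 units

Market equilibrium (private): 2.4 + 2.6q = 72.8 - 0.5q → q_m = 22.7097.
Social marginal cost = private MC + MEC = 18.7 + 4.1q.
Set SMC = demand: 18.7 + 4.1q = 72.8 - 0.5q → q* = 11.7609.
Gap = |22.7097 − 11.7609| = 10.9488.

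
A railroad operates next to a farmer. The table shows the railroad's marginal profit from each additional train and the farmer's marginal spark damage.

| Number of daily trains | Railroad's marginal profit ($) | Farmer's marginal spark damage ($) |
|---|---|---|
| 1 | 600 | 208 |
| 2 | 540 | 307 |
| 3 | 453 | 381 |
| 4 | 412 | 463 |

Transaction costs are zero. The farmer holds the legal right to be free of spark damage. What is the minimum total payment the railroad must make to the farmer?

Efficient level: marginal profit ≥ marginal spark damage through level 3, so k* = 3.
With the farmer holding the right, the railroad must at least compensate total damage at k*: 208 + 307 + 381 = 896.

$896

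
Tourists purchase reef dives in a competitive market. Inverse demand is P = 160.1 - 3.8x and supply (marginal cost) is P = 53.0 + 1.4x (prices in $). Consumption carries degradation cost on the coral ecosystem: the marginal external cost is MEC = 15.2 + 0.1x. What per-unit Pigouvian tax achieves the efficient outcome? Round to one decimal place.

tax = $16.9 per unit

Social marginal benefit = demand − MEC = 144.9 - 3.9x.
Set SMB = MC: 144.9 - 3.9x = 53.0 + 1.4x → x* = 17.3396.
The Pigouvian tax equals MEC at x*: 15.2 + 0.1×17.3396 = 16.9340.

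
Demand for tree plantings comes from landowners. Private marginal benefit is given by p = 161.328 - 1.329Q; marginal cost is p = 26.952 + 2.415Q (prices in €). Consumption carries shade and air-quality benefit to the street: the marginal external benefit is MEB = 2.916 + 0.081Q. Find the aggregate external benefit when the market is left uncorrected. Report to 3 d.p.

Market equilibrium (private): 26.952 + 2.415Q = 161.328 - 1.329Q → Q_m = 35.8910.
Total external benefit = ∫₀^{Q_m} (2.916 + 0.081Q) dQ = 2.916×35.8910 + ½×0.081×35.8910² = 156.8288.

€156.829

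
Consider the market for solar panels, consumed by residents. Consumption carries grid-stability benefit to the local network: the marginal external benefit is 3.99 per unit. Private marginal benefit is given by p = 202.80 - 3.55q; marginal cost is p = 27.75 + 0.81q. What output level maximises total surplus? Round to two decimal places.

Social marginal benefit = demand + MEB = 206.79 - 3.55q.
Set SMB = MC: 206.79 - 3.55q = 27.75 + 0.81q → q* = 41.0642.

q* = 41.06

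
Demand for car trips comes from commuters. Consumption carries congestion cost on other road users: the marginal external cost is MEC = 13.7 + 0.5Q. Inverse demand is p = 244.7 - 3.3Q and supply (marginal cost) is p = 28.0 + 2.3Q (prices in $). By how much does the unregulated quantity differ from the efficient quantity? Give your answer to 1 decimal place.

5.4 units

Market equilibrium (private): 28.0 + 2.3Q = 244.7 - 3.3Q → Q_m = 38.6964.
Social marginal benefit = demand − MEC = 231.0 - 3.8Q.
Set SMB = MC: 231.0 - 3.8Q = 28.0 + 2.3Q → Q* = 33.2787.
Gap = |38.6964 − 33.2787| = 5.4177.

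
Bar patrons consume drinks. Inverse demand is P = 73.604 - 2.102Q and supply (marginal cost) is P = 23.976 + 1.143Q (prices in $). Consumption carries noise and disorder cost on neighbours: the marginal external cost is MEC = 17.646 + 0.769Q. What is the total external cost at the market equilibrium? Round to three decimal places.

Market equilibrium (private): 23.976 + 1.143Q = 73.604 - 2.102Q → Q_m = 15.2937.
Total external cost = ∫₀^{Q_m} (17.646 + 0.769Q) dQ = 17.646×15.2937 + ½×0.769×15.2937² = 359.8061.

$359.806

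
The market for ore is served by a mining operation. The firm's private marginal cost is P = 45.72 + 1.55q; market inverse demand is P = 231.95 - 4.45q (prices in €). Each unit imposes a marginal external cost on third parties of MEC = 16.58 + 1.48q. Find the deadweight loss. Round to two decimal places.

Market equilibrium (private): 45.72 + 1.55q = 231.95 - 4.45q → q_m = 31.0383.
Social marginal cost = private MC + MEC = 62.30 + 3.03q.
Set SMC = demand: 62.30 + 3.03q = 231.95 - 4.45q → q* = 22.6805.
The welfare-loss triangle has base |q_m − q*| and height MEC(q_m) (the vertical gap between SMC and demand is zero at q* and MEC at q_m).
DWL = ½ × 8.3578 × 62.5167 = 261.2510.

DWL = €261.25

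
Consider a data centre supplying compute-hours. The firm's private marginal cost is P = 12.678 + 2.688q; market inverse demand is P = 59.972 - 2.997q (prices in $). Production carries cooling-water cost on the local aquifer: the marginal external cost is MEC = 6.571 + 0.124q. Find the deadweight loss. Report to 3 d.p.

Market equilibrium (private): 12.678 + 2.688q = 59.972 - 2.997q → q_m = 8.3191.
Social marginal cost = private MC + MEC = 19.249 + 2.812q.
Set SMC = demand: 19.249 + 2.812q = 59.972 - 2.997q → q* = 7.0103.
Between q* and q_m the wedge SMC − demand runs linearly from 0 to MEC(q_m), so the loss is a triangle.
DWL = ½ × 1.3088 × 7.6026 = 4.9751.

DWL = $4.975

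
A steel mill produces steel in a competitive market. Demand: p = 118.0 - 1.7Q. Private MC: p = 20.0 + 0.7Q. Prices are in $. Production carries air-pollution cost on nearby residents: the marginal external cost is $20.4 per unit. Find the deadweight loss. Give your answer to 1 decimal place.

Market equilibrium (private): 20.0 + 0.7Q = 118.0 - 1.7Q → Q_m = 40.8333.
Social marginal cost = private MC + MEC = 40.4 + 0.7Q.
Set SMC = demand: 40.4 + 0.7Q = 118.0 - 1.7Q → Q* = 32.3333.
The loss is the area between SMC and demand from Q* to Q_m; with linear curves that's a triangle of height MEC(Q_m).
DWL = ½ × 8.5000 × 20.4000 = 86.7000.

DWL = $86.7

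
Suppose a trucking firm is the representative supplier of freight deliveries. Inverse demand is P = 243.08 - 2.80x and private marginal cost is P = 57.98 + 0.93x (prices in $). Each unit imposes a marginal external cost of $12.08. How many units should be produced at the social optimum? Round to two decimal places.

x* = 46.39

Social marginal cost = private MC + MEC = 70.06 + 0.93x.
Set SMC = demand: 70.06 + 0.93x = 243.08 - 2.80x → x* = 46.3861.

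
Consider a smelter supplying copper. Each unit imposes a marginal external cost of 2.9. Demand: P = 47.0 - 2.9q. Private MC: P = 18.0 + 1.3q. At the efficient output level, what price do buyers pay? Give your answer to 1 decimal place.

P = 29.0

Social marginal cost = private MC + MEC = 20.9 + 1.3q.
Set SMC = demand: 20.9 + 1.3q = 47.0 - 2.9q → q* = 6.2143.
Consumer price on the demand curve at q*: 47.0 − 2.9×6.2143 = 28.9785.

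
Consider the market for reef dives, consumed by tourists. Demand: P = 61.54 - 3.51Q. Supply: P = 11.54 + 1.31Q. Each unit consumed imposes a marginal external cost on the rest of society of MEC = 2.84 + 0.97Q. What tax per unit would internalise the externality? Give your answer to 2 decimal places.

Social marginal benefit = demand − MEC = 58.70 - 4.48Q.
Set SMB = MC: 58.70 - 4.48Q = 11.54 + 1.31Q → Q* = 8.1451.
The Pigouvian tax equals MEC at Q*: 2.84 + 0.97×8.1451 = 10.7407.

tax = 10.74 per unit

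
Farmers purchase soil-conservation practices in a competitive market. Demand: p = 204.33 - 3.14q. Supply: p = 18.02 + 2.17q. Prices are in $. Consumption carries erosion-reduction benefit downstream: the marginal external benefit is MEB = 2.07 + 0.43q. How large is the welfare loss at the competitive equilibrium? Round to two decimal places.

DWL = $30.16

Market equilibrium (private): 18.02 + 2.17q = 204.33 - 3.14q → q_m = 35.0866.
Social marginal benefit = demand + MEB = 206.40 - 2.71q.
Set SMB = MC: 206.40 - 2.71q = 18.02 + 2.17q → q* = 38.6025.
Height of the DWL triangle at q_m is SMB(q_m) − MC(q_m) = MEB(q_m) = 17.1573.
DWL = ½ × 3.5159 × 17.1573 = 30.1617.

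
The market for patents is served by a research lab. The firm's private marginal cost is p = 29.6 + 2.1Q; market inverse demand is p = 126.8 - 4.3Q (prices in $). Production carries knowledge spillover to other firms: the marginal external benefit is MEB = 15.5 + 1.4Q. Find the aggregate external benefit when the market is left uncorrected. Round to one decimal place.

$396.9

Market equilibrium (private): 29.6 + 2.1Q = 126.8 - 4.3Q → Q_m = 15.1875.
Total external benefit = ∫₀^{Q_m} (15.5 + 1.4Q) dQ = 15.5×15.1875 + ½×1.4×15.1875² = 396.8684.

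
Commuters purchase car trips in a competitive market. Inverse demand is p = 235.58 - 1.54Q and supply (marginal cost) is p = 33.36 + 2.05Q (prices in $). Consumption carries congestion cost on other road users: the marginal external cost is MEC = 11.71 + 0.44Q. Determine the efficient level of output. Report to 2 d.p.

Social marginal benefit = demand − MEC = 223.87 - 1.98Q.
Set SMB = MC: 223.87 - 1.98Q = 33.36 + 2.05Q → Q* = 47.2730.

Q* = 47.27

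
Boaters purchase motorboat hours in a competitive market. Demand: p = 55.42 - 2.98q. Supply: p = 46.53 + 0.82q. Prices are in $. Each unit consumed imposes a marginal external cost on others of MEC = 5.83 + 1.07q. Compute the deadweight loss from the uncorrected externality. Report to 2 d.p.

DWL = $7.13

Market equilibrium (private): 46.53 + 0.82q = 55.42 - 2.98q → q_m = 2.3395.
Social marginal benefit = demand − MEC = 49.59 - 4.05q.
Set SMB = MC: 49.59 - 4.05q = 46.53 + 0.82q → q* = 0.6283.
The loss is the area between SMB and MC from q* to q_m; with linear curves that's a triangle of height MEC(q_m).
DWL = ½ × 1.7112 × 8.3332 = 7.1299.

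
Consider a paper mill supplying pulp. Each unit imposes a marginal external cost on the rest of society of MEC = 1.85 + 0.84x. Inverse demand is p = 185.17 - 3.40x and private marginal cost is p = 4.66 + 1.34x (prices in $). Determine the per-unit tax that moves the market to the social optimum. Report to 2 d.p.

Social marginal cost = private MC + MEC = 6.51 + 2.18x.
Set SMC = demand: 6.51 + 2.18x = 185.17 - 3.40x → x* = 32.0179.
The Pigouvian tax equals MEC at x*: 1.85 + 0.84×32.0179 = 28.7450.

tax = $28.75 per unit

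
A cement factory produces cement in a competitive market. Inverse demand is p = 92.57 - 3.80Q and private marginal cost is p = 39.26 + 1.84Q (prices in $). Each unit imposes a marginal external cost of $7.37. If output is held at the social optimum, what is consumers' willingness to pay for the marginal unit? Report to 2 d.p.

P = $61.62

Social marginal cost = private MC + MEC = 46.63 + 1.84Q.
Set SMC = demand: 46.63 + 1.84Q = 92.57 - 3.80Q → Q* = 8.1454.
Consumer price on the demand curve at Q*: 92.57 − 3.80×8.1454 = 61.6175.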